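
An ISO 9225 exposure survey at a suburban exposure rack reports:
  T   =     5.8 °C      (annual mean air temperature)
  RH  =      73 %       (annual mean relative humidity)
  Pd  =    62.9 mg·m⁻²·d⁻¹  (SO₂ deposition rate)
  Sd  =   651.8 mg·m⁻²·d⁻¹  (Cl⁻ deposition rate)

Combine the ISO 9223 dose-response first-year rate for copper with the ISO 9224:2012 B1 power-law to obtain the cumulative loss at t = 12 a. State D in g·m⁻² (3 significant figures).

copper: f(T) = +0.126·(T−10) [T≤10 °C] = -0.5292
  sulphur-dioxide contribution → 0.6801 μm/a
  chloride contribution → 1.085 μm/a
  ⇒ r_corr(copper) = 1.765 μm/a
Power-law: D(12) = r_corr · 12^0.667
  D(12) = 1.765 × 12^0.667 = 1.765 × 5.246 = 9.258 μm
  Mass loss = 9.258 μm × 8.96 g/cm³ = 82.95 g·m⁻²

D(12) = 82.9 g·m⁻²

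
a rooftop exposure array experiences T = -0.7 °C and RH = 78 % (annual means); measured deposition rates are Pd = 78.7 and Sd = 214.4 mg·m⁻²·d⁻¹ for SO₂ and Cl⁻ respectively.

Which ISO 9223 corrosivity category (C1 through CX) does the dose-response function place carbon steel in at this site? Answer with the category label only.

carbon steel: T≤10 °C ⇒ hinge +0.150·(-0.7−10) = -1.6050
  sulphur-dioxide contribution → 16.38 μm/a
  chloride contribution → 36.28 μm/a
  ⇒ r_corr(carbon steel) = 52.66 μm/a
ISO 9223 Table 2 (carbon steel): 50 < 52.7 ≤ 80 μm/a ⇒ C4

C4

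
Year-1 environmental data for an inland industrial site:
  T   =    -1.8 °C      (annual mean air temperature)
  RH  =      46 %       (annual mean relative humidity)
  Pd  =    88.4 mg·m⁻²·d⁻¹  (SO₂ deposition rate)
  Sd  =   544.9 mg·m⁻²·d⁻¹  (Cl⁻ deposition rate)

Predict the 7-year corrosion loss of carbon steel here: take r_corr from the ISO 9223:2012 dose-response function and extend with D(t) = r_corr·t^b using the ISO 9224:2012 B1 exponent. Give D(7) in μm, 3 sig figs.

D(7) = 81.1 μm

carbon steel: T≤10 °C ⇒ hinge +0.150·(-1.8−10) = -1.7700
  SO₂ term: 1.77·88.4^0.52·exp(0.02·46-1.7700) = 7.78
  Sd branch = 0.102·Sd^0.62·e^(0.033·RH+0.04·T) = 21.53 μm/a
  sum: 7.78 + 21.53 → r_corr = 29.31 μm/a
ISO 9224: D(t) = r_corr · t^b with b = 0.523 (carbon steel, B1)
  D(7) = 29.31 × 7^0.523 = 29.31 × 2.767 = 81.1 μm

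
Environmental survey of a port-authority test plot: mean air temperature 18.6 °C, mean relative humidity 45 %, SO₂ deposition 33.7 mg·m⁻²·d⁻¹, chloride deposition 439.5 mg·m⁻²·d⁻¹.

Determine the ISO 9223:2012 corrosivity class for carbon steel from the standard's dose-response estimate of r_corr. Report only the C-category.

carbon steel: f(T) = -0.054·(T−10) [T>10 °C] = -0.4644
  SO₂ term: 1.77·33.7^0.52·exp(0.02·45-0.4644) = 17.04
  Cl⁻ term: 0.102·439.5^0.62·exp(0.033·45+0.04·18.6) = 41.24
  sum: 17.04 + 41.24 → r_corr = 58.28 μm/a
Category bounds: 50…80 μm/a bracket r_corr ⇒ C4

C4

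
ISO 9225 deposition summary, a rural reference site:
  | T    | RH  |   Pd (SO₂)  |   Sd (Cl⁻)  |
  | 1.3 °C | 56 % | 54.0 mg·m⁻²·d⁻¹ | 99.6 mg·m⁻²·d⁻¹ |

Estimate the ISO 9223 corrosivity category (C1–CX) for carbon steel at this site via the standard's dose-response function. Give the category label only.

C2

carbon steel: temperature factor f = +0.150·(-8.7) = -1.3050
  sulphur-dioxide contribution → 11.71 μm/a
  chloride contribution → 11.82 μm/a
  ⇒ r_corr(carbon steel) = 23.53 μm/a
23.5 μm/a falls in (1.3, 25] for carbon steel → category C2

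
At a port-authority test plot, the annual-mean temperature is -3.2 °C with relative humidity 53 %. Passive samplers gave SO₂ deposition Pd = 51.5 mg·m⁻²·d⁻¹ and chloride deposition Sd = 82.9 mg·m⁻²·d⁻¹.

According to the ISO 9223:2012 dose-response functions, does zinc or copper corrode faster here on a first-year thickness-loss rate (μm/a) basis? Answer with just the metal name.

zinc

zinc: T≤10 °C ⇒ hinge +0.038·(-3.2−10) = -0.5016
  sulphur-dioxide contribution → 0.5067 μm/a
  chloride contribution → 0.2527 μm/a
  ⇒ r_corr(zinc) = 0.7594 μm/a
copper: T≤10 °C ⇒ hinge +0.126·(-3.2−10) = -1.6632
  sulphur-dioxide contribution → 0.06384 μm/a
  chloride contribution → 0.1947 μm/a
  total first-year rate 0.2585 μm/a
Ordering by μm/a: zinc (0.759) > copper (0.258)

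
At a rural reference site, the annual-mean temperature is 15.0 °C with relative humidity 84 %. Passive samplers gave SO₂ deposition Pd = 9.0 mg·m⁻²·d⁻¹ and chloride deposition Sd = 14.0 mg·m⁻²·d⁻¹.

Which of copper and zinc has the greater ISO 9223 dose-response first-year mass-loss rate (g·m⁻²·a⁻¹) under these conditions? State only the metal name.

copper

copper: f(T) = -0.080·(T−10) [T>10 °C] = -0.4000
  Pd branch = 0.0053·Pd^0.26·e^(0.059·RH+f) = 0.8934 μm/a
  Cl⁻ term: 0.01025·14.0^0.27·exp(0.036·84+0.049·15.0) = 0.8968
  r_corr = 0.8934 + 0.8968 = 1.79 μm/a
  mass loss = 1.79 μm/a × 8.96 g/cm³ = 16.04 g·m⁻²·a⁻¹
zinc: T>10 °C ⇒ hinge -0.071·(15.0−10) = -0.3550
  Pd branch = 0.0129·Pd^0.44·e^(0.046·RH+f) = 1.133 μm/a
  Sd branch = 0.0175·Sd^0.57·e^(0.008·RH+0.085·T) = 0.552 μm/a
  sum: 1.133 + 0.552 → r_corr = 1.685 μm/a
  mass loss = 1.685 μm/a × 7.14 g/cm³ = 12.03 g·m⁻²·a⁻¹
Ordering by g·m⁻²·a⁻¹: copper (16) > zinc (12)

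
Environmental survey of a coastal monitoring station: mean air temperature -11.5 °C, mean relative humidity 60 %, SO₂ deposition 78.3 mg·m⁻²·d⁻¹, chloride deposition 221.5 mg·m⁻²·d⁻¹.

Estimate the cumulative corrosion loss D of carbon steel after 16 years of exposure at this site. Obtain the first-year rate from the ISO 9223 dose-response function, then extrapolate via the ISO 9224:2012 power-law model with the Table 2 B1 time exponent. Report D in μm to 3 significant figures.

carbon steel: f(T) = +0.150·(T−10) [T≤10 °C] = -3.2250
  sulphur-dioxide contribution → 2.256 μm/a
  chloride contribution → 13.27 μm/a
  ⇒ r_corr(carbon steel) = 15.53 μm/a
ISO 9224: D(t) = r_corr · t^b with b = 0.523 (carbon steel, B1)
  D(16) = 15.53 × 16^0.523 = 15.53 × 4.263 = 66.19 μm

D(16) = 66.2 μm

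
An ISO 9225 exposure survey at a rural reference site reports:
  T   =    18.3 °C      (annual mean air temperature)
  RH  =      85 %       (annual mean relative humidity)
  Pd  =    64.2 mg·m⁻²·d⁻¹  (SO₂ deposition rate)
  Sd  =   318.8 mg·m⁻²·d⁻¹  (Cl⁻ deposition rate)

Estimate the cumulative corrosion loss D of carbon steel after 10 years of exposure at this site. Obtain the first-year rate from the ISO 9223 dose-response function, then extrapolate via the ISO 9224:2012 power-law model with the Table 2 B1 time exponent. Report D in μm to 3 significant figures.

carbon steel: temperature factor f = -0.054·(8.3) = -0.4482
  Pd branch = 1.77·Pd^0.52·e^(0.02·RH+f) = 53.89 μm/a
  Cl⁻ term: 0.102·318.8^0.62·exp(0.033·85+0.04·18.3) = 125
  r_corr = 53.89 + 125 = 178.9 μm/a
ISO 9224: D(t) = r_corr · t^b with b = 0.523 (carbon steel, B1)
  D(10) = 178.9 × 10^0.523 = 178.9 × 3.334 = 596.5 μm

D(10) = 596 μm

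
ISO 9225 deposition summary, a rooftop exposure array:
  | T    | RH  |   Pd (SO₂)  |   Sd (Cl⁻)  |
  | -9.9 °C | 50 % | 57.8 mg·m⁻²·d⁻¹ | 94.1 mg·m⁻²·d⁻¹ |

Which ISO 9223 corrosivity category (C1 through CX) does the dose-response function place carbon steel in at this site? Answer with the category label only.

C2

carbon steel: temperature factor f = +0.150·(-19.9) = -2.9850
  SO₂ term: 1.77·57.8^0.52·exp(0.02·50-2.9850) = 2.005
  Sd branch = 0.102·Sd^0.62·e^(0.033·RH+0.04·T) = 5.982 μm/a
  r_corr = 2.005 + 5.982 = 7.987 μm/a
Category bounds: 1.3…25 μm/a bracket r_corr ⇒ C2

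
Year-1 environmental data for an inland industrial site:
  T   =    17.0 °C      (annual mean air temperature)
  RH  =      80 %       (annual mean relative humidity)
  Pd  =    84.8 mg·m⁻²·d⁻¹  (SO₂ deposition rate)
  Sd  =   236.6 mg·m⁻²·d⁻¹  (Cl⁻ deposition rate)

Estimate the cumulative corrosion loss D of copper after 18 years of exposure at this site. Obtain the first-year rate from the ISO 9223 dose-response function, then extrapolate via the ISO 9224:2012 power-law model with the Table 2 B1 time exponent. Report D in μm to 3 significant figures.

copper: temperature factor f = -0.080·(7.0) = -0.5600
  SO₂ term: 0.0053·84.8^0.26·exp(0.059·80-0.5600) = 1.077
  Cl⁻ term: 0.01025·236.6^0.27·exp(0.036·80+0.049·17.0) = 1.838
  r_corr = 1.077 + 1.838 = 2.915 μm/a
Power-law: D(18) = r_corr · 18^0.667
  D(18) = 2.915 × 18^0.667 = 2.915 × 6.875 = 20.04 μm

D(18) = 20.0 μm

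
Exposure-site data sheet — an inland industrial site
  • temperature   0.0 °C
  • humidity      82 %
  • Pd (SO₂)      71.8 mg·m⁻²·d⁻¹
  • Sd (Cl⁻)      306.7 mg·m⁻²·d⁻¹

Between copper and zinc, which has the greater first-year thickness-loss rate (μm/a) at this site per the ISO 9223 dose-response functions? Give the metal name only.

copper: T≤10 °C ⇒ hinge +0.126·(0.0−10) = -1.2600
  Pd branch = 0.0053·Pd^0.26·e^(0.059·RH+f) = 0.5765 μm/a
  Cl⁻ term: 0.01025·306.7^0.27·exp(0.036·82+0.049·0.0) = 0.9208
  sum: 0.5765 + 0.9208 → r_corr = 1.497 μm/a
zinc: temperature factor f = +0.038·(-10.0) = -0.3800
  SO₂ term: 0.0129·71.8^0.44·exp(0.046·82-0.3800) = 2.514
  Sd branch = 0.0175·Sd^0.57·e^(0.008·RH+0.085·T) = 0.8818 μm/a
  sum: 2.514 + 0.8818 → r_corr = 3.396 μm/a
Ordering by μm/a: zinc (3.4) > copper (1.5)

zinc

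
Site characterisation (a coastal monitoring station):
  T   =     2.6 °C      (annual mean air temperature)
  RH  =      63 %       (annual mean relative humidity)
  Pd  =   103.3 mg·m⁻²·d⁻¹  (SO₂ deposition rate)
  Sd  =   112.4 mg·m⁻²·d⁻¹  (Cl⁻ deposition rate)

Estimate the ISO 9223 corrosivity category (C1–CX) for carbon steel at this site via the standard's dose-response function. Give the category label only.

C3

carbon steel: temperature factor f = +0.150·(-7.4) = -1.1100
  Pd branch = 1.77·Pd^0.52·e^(0.02·RH+f) = 22.93 μm/a
  Sd branch = 0.102·Sd^0.62·e^(0.033·RH+0.04·T) = 16.91 μm/a
  sum: 22.93 + 16.91 → r_corr = 39.84 μm/a
ISO 9223 Table 2 (carbon steel): 25 < 39.8 ≤ 50 μm/a ⇒ C3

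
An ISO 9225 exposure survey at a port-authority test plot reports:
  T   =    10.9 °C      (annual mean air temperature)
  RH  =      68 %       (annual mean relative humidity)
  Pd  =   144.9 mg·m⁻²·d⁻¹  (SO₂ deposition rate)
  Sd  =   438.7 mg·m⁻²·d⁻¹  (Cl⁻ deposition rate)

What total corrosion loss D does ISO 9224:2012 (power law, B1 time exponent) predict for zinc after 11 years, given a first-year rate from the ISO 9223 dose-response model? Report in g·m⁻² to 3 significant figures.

D(11) = 246 g·m⁻²

zinc: f(T) = -0.071·(T−10) [T>10 °C] = -0.0639
  SO₂ term: 0.0129·144.9^0.44·exp(0.046·68-0.0639) = 2.467
  Sd branch = 0.0175·Sd^0.57·e^(0.008·RH+0.085·T) = 2.442 μm/a
  sum: 2.467 + 2.442 → r_corr = 4.909 μm/a
Power-law: D(11) = r_corr · 11^0.813
  D(11) = 4.909 × 11^0.813 = 4.909 × 7.025 = 34.49 μm
  Mass loss = 34.49 μm × 7.14 g/cm³ = 246.2 g·m⁻²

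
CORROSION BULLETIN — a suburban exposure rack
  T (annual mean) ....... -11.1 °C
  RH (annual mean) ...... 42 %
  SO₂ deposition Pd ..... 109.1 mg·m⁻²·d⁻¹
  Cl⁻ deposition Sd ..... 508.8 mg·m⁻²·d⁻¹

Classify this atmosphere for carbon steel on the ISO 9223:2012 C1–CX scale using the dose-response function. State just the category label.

C2

carbon steel: f(T) = +0.150·(T−10) [T≤10 °C] = -3.1650
  sulphur-dioxide contribution → 1.986 μm/a
  chloride contribution → 12.47 μm/a
  ⇒ r_corr(carbon steel) = 14.45 μm/a
ISO 9223 Table 2 (carbon steel): 1.3 < 14.5 ≤ 25 μm/a ⇒ C2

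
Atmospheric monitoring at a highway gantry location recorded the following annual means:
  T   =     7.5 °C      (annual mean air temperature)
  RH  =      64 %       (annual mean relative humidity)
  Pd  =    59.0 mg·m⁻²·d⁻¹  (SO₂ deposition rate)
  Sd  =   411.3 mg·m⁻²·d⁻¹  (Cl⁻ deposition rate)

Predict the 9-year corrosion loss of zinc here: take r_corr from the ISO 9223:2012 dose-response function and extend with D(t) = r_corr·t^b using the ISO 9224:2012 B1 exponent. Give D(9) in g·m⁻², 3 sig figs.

zinc: T≤10 °C ⇒ hinge +0.038·(7.5−10) = -0.0950
  sulphur-dioxide contribution → 1.34 μm/a
  chloride contribution → 1.707 μm/a
  total first-year rate 3.047 μm/a
ISO 9224: D(t) = r_corr · t^b with b = 0.813 (zinc, B1)
  D(9) = 3.047 × 9^0.813 = 3.047 × 5.968 = 18.18 μm
  Mass loss = 18.18 μm × 7.14 g/cm³ = 129.8 g·m⁻²

D(9) = 130 g·m⁻²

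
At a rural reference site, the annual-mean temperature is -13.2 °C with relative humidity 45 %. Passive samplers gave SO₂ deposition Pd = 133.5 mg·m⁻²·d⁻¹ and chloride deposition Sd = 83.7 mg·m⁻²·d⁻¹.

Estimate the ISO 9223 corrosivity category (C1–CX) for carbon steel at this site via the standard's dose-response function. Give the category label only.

C2

carbon steel: temperature factor f = +0.150·(-23.2) = -3.4800
  SO₂ term: 1.77·133.5^0.52·exp(0.02·45-3.4800) = 1.709
  Sd branch = 0.102·Sd^0.62·e^(0.033·RH+0.04·T) = 4.133 μm/a
  sum: 1.709 + 4.133 → r_corr = 5.842 μm/a
5.84 μm/a falls in (1.3, 25] for carbon steel → category C2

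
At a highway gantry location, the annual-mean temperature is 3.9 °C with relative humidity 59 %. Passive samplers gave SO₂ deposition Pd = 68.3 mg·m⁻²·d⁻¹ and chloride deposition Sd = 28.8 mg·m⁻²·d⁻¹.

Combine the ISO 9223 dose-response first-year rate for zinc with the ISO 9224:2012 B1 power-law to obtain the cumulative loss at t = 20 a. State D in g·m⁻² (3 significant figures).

zinc: f(T) = +0.038·(T−10) [T≤10 °C] = -0.2318
  Pd branch = 0.0129·Pd^0.44·e^(0.046·RH+f) = 0.9902 μm/a
  Cl⁻ term: 0.0175·28.8^0.57·exp(0.008·59+0.085·3.9) = 0.2654
  r_corr = 0.9902 + 0.2654 = 1.256 μm/a
ISO 9224: D(t) = r_corr · t^b with b = 0.813 (zinc, B1)
  D(20) = 1.256 × 20^0.813 = 1.256 × 11.42 = 14.34 μm
  Mass loss = 14.34 μm × 7.14 g/cm³ = 102.4 g·m⁻²

D(20) = 102 g·m⁻²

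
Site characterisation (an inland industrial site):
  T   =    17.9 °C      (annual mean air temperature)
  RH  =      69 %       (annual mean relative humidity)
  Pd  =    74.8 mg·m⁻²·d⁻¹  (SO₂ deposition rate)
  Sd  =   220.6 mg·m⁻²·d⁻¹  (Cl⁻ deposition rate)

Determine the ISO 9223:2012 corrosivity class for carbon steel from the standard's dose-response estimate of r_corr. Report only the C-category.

carbon steel: temperature factor f = -0.054·(7.9) = -0.4266
  SO₂ term: 1.77·74.8^0.52·exp(0.02·69-0.4266) = 43.3
  Sd branch = 0.102·Sd^0.62·e^(0.033·RH+0.04·T) = 57.74 μm/a
  sum: 43.3 + 57.74 → r_corr = 101 μm/a
ISO 9223 Table 2 (carbon steel): 80 < 101 ≤ 200 μm/a ⇒ C5

C5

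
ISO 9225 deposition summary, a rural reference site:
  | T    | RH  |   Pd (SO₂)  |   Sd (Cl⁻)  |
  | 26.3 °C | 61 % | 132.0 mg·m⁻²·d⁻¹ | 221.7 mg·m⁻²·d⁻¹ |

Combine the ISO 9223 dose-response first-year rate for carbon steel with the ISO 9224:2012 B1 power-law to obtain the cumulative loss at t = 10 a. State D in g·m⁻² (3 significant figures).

carbon steel: f(T) = -0.054·(T−10) [T>10 °C] = -0.8802
  SO₂ term: 1.77·132.0^0.52·exp(0.02·61-0.8802) = 31.5
  Cl⁻ term: 0.102·221.7^0.62·exp(0.033·61+0.04·26.3) = 62.24
  sum: 31.5 + 62.24 → r_corr = 93.74 μm/a
ISO 9224: D(t) = r_corr · t^b with b = 0.523 (carbon steel, B1)
  D(10) = 93.74 × 10^0.523 = 93.74 × 3.334 = 312.5 μm
  Mass loss = 312.5 μm × 7.85 g/cm³ = 2453 g·m⁻²

D(10) = 2.45e+03 g·m⁻²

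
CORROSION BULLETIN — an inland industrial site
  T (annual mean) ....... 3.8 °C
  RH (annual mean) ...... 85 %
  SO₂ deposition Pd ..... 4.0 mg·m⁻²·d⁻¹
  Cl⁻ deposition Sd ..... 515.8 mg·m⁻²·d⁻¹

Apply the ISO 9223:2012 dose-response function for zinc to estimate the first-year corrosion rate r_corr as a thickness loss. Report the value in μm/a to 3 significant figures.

zinc: f(T) = +0.038·(T−10) [T≤10 °C] = -0.2356
  SO₂ term: 0.0129·4.0^0.44·exp(0.046·85-0.2356) = 0.936
  Cl⁻ term: 0.0175·515.8^0.57·exp(0.008·85+0.085·3.8) = 1.678
  sum: 0.936 + 1.678 → r_corr = 2.614 μm/a

r_corr = 2.61 μm/a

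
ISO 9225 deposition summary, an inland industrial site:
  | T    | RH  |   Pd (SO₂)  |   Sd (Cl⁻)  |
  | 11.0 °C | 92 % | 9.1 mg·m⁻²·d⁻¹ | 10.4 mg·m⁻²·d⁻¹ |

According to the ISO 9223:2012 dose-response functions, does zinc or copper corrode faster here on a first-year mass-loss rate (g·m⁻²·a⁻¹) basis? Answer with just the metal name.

zinc: T>10 °C ⇒ hinge -0.071·(11.0−10) = -0.0710
  Pd branch = 0.0129·Pd^0.44·e^(0.046·RH+f) = 2.186 μm/a
  Cl⁻ term: 0.0175·10.4^0.57·exp(0.008·92+0.085·11.0) = 0.3536
  sum: 2.186 + 0.3536 → r_corr = 2.54 μm/a
  mass loss = 2.54 μm/a × 7.14 g/cm³ = 18.13 g·m⁻²·a⁻¹
copper: T>10 °C ⇒ hinge -0.080·(11.0−10) = -0.0800
  SO₂ term: 0.0053·9.1^0.26·exp(0.059·92-0.0800) = 1.978
  Cl⁻ term: 0.01025·10.4^0.27·exp(0.036·92+0.049·11.0) = 0.9074
  r_corr = 1.978 + 0.9074 = 2.885 μm/a
  mass loss = 2.885 μm/a × 8.96 g/cm³ = 25.85 g·m⁻²·a⁻¹
Ordering by g·m⁻²·a⁻¹: copper (25.9) > zinc (18.1)

copper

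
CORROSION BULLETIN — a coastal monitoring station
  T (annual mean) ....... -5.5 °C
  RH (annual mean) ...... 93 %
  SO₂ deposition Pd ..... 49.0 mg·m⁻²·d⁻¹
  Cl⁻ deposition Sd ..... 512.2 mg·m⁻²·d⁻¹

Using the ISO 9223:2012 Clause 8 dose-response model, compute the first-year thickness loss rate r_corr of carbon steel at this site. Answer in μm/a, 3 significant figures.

r_corr = 92.7 μm/a

carbon steel: f(T) = +0.150·(T−10) [T≤10 °C] = -2.3250
  Pd branch = 1.77·Pd^0.52·e^(0.02·RH+f) = 8.413 μm/a
  Cl⁻ term: 0.102·512.2^0.62·exp(0.033·93+0.04·-5.5) = 84.29
  sum: 8.413 + 84.29 → r_corr = 92.7 μm/a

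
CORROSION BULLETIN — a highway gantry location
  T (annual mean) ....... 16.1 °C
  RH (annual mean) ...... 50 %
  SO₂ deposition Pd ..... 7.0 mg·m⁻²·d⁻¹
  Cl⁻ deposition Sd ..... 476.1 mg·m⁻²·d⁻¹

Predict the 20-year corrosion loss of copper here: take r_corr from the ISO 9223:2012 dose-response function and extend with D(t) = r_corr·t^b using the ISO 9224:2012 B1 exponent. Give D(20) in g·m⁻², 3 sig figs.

copper: temperature factor f = -0.080·(6.1) = -0.4880
  sulphur-dioxide contribution → 0.1031 μm/a
  chloride contribution → 0.7212 μm/a
  total first-year rate 0.8243 μm/a
ISO 9224: D(t) = r_corr · t^b with b = 0.667 (copper, B1)
  D(20) = 0.8243 × 20^0.667 = 0.8243 × 7.375 = 6.079 μm
  Mass loss = 6.079 μm × 8.96 g/cm³ = 54.47 g·m⁻²

D(20) = 54.5 g·m⁻²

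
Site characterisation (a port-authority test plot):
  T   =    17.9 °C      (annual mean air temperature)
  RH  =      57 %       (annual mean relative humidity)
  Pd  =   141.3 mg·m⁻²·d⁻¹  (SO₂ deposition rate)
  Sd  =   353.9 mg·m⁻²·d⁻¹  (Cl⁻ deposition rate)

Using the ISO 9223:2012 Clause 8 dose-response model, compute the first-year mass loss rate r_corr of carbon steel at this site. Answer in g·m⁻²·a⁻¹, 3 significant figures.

r_corr = 781 g·m⁻²·a⁻¹

carbon steel: f(T) = -0.054·(T−10) [T>10 °C] = -0.4266
  SO₂ term: 1.77·141.3^0.52·exp(0.02·57-0.4266) = 47.41
  Sd branch = 0.102·Sd^0.62·e^(0.033·RH+0.04·T) = 52.09 μm/a
  sum: 47.41 + 52.09 → r_corr = 99.5 μm/a
Convert to mass loss: 99.5 μm/a × 7.85 g/cm³ = 781.1 g·m⁻²·a⁻¹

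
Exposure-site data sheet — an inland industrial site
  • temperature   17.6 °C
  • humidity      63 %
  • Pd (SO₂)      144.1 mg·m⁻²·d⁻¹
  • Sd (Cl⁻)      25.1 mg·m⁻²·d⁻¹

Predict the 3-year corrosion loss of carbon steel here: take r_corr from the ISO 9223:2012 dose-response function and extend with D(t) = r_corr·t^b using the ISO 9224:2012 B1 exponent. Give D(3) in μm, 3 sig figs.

D(3) = 119 μm

carbon steel: temperature factor f = -0.054·(7.6) = -0.4104
  sulphur-dioxide contribution → 54.89 μm/a
  chloride contribution → 12.16 μm/a
  total first-year rate 67.05 μm/a
Power-law: D(3) = r_corr · 3^0.523
  D(3) = 67.05 × 3^0.523 = 67.05 × 1.776 = 119.1 μm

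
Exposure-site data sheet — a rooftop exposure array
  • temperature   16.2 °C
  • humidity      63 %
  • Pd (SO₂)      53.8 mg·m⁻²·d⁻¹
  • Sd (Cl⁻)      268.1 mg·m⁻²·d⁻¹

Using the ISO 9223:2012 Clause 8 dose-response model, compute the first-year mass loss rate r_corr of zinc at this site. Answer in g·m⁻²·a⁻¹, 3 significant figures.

r_corr = 26.1 g·m⁻²·a⁻¹

zinc: f(T) = -0.071·(T−10) [T>10 °C] = -0.4402
  Pd branch = 0.0129·Pd^0.44·e^(0.046·RH+f) = 0.87 μm/a
  Sd branch = 0.0175·Sd^0.57·e^(0.008·RH+0.085·T) = 2.78 μm/a
  r_corr = 0.87 + 2.78 = 3.65 μm/a
Convert to mass loss: 3.65 μm/a × 7.14 g/cm³ = 26.06 g·m⁻²·a⁻¹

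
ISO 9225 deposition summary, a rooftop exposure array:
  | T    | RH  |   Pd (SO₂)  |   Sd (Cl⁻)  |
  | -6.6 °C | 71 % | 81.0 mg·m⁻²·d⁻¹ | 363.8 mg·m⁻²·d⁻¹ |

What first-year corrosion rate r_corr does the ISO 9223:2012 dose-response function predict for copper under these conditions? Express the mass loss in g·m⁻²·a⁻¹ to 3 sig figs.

copper: T≤10 °C ⇒ hinge +0.126·(-6.6−10) = -2.0916
  SO₂ term: 0.0053·81.0^0.26·exp(0.059·71-2.0916) = 0.1353
  Sd branch = 0.01025·Sd^0.27·e^(0.036·RH+0.049·T) = 0.4696 μm/a
  sum: 0.1353 + 0.4696 → r_corr = 0.605 μm/a
Convert to mass loss: 0.605 μm/a × 8.96 g/cm³ = 5.42 g·m⁻²·a⁻¹

r_corr = 5.42 g·m⁻²·a⁻¹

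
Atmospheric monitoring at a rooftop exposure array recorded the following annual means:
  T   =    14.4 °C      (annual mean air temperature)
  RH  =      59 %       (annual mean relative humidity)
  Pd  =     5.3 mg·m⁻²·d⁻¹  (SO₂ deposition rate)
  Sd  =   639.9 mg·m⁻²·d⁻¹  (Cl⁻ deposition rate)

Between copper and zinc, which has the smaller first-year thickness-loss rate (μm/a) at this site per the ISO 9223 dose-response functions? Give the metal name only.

copper: temperature factor f = -0.080·(4.4) = -0.3520
  SO₂ term: 0.0053·5.3^0.26·exp(0.059·59-0.3520) = 0.1869
  Cl⁻ term: 0.01025·639.9^0.27·exp(0.036·59+0.049·14.4) = 0.9937
  r_corr = 0.1869 + 0.9937 = 1.181 μm/a
zinc: f(T) = -0.071·(T−10) [T>10 °C] = -0.3124
  Pd branch = 0.0129·Pd^0.44·e^(0.046·RH+f) = 0.2967 μm/a
  Cl⁻ term: 0.0175·639.9^0.57·exp(0.008·59+0.085·14.4) = 3.794
  sum: 0.2967 + 3.794 → r_corr = 4.091 μm/a
Ordering by μm/a: zinc (4.09) > copper (1.18)

copper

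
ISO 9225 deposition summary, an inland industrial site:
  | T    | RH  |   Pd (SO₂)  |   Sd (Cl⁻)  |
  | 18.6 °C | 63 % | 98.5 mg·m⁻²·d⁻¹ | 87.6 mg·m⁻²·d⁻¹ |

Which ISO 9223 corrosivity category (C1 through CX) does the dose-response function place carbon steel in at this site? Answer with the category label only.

C4

carbon steel: f(T) = -0.054·(T−10) [T>10 °C] = -0.4644
  sulphur-dioxide contribution → 42.67 μm/a
  chloride contribution → 27.48 μm/a
  ⇒ r_corr(carbon steel) = 70.14 μm/a
Category bounds: 50…80 μm/a bracket r_corr ⇒ C4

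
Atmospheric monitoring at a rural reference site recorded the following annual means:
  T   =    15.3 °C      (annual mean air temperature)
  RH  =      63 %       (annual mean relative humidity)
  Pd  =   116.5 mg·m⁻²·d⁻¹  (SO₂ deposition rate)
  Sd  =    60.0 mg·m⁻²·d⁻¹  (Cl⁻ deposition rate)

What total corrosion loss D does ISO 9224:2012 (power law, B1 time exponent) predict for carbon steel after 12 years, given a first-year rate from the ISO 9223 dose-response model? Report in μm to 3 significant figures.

D(12) = 274 μm

carbon steel: temperature factor f = -0.054·(5.3) = -0.2862
  SO₂ term: 1.77·116.5^0.52·exp(0.02·63-0.2862) = 55.64
  Sd branch = 0.102·Sd^0.62·e^(0.033·RH+0.04·T) = 19.04 μm/a
  sum: 55.64 + 19.04 → r_corr = 74.68 μm/a
Long-term exponent b (ISO 9224 Table 2, B1) = 0.523
  D(12) = 74.68 × 12^0.523 = 74.68 × 3.668 = 273.9 μm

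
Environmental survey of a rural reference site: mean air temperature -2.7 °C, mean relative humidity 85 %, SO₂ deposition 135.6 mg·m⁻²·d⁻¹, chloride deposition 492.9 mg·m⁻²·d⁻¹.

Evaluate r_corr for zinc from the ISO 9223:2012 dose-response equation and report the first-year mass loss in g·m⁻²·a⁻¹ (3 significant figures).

zinc: temperature factor f = +0.038·(-12.7) = -0.4826
  SO₂ term: 0.0129·135.6^0.44·exp(0.046·85-0.4826) = 3.446
  Sd branch = 0.0175·Sd^0.57·e^(0.008·RH+0.085·T) = 0.9409 μm/a
  r_corr = 3.446 + 0.9409 = 4.387 μm/a
Convert to mass loss: 4.387 μm/a × 7.14 g/cm³ = 31.32 g·m⁻²·a⁻¹

r_corr = 31.3 g·m⁻²·a⁻¹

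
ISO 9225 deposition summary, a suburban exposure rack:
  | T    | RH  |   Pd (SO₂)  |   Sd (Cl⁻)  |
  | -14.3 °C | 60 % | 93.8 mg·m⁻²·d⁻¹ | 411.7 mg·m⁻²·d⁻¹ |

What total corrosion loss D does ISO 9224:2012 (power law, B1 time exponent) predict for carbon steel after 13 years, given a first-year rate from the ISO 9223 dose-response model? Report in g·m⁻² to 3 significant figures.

D(13) = 572 g·m⁻²

carbon steel: T≤10 °C ⇒ hinge +0.150·(-14.3−10) = -3.6450
  sulphur-dioxide contribution → 1.628 μm/a
  chloride contribution → 17.42 μm/a
  ⇒ r_corr(carbon steel) = 19.05 μm/a
Power-law: D(13) = r_corr · 13^0.523
  D(13) = 19.05 × 13^0.523 = 19.05 × 3.825 = 72.86 μm
  Mass loss = 72.86 μm × 7.85 g/cm³ = 572 g·m⁻²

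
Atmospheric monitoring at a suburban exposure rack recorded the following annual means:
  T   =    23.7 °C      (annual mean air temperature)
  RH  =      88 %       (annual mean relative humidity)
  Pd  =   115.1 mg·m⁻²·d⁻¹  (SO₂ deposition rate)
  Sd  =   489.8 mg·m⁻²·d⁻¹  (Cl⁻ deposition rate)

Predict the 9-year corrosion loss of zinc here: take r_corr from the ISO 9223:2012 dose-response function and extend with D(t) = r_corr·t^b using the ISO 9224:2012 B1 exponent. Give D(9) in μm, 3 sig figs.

zinc: f(T) = -0.071·(T−10) [T>10 °C] = -0.9727
  sulphur-dioxide contribution → 2.254 μm/a
  chloride contribution → 9.057 μm/a
  total first-year rate 11.31 μm/a
Long-term exponent b (ISO 9224 Table 2, B1) = 0.813
  D(9) = 11.31 × 9^0.813 = 11.31 × 5.968 = 67.5 μm

D(9) = 67.5 μm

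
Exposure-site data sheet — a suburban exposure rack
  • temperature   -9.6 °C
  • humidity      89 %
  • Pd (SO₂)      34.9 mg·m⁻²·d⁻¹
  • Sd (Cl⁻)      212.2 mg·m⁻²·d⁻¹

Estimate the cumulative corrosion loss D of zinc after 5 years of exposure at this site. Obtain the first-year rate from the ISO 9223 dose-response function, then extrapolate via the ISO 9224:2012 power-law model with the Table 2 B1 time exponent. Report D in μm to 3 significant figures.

D(5) = 7.73 μm

zinc: T≤10 °C ⇒ hinge +0.038·(-9.6−10) = -0.7448
  sulphur-dioxide contribution → 1.754 μm/a
  chloride contribution → 0.3343 μm/a
  total first-year rate 2.088 μm/a
Long-term exponent b (ISO 9224 Table 2, B1) = 0.813
  D(5) = 2.088 × 5^0.813 = 2.088 × 3.701 = 7.727 μm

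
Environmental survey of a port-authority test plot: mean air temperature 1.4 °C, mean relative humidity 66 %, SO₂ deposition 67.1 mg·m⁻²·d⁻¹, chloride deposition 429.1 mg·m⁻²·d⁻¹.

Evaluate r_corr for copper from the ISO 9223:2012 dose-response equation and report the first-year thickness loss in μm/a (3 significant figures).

r_corr = 0.870 μm/a

copper: f(T) = +0.126·(T−10) [T≤10 °C] = -1.0836
  SO₂ term: 0.0053·67.1^0.26·exp(0.059·66-1.0836) = 0.2629
  Cl⁻ term: 0.01025·429.1^0.27·exp(0.036·66+0.049·1.4) = 0.607
  sum: 0.2629 + 0.607 → r_corr = 0.8699 μm/a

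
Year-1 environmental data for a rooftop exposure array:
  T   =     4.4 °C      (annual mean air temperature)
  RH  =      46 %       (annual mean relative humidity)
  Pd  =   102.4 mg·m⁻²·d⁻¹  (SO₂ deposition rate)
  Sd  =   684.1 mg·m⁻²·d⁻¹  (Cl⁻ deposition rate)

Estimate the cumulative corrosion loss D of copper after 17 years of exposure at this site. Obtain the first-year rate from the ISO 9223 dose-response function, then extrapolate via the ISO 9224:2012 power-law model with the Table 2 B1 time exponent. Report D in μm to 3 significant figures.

copper: T≤10 °C ⇒ hinge +0.126·(4.4−10) = -0.7056
  SO₂ term: 0.0053·102.4^0.26·exp(0.059·46-0.7056) = 0.1316
  Sd branch = 0.01025·Sd^0.27·e^(0.036·RH+0.049·T) = 0.3882 μm/a
  r_corr = 0.1316 + 0.3882 = 0.5198 μm/a
ISO 9224: D(t) = r_corr · t^b with b = 0.667 (copper, B1)
  D(17) = 0.5198 × 17^0.667 = 0.5198 × 6.618 = 3.44 μm

D(17) = 3.44 μm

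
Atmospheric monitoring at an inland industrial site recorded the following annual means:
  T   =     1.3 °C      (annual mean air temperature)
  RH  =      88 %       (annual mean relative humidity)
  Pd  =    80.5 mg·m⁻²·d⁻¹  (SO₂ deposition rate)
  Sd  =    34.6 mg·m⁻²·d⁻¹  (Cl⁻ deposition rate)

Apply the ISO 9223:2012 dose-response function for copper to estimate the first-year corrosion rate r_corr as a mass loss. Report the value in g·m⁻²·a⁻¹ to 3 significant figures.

r_corr = 15.0 g·m⁻²·a⁻¹

copper: temperature factor f = +0.126·(-8.7) = -1.0962
  Pd branch = 0.0053·Pd^0.26·e^(0.059·RH+f) = 0.9967 μm/a
  Sd branch = 0.01025·Sd^0.27·e^(0.036·RH+0.049·T) = 0.6757 μm/a
  r_corr = 0.9967 + 0.6757 = 1.672 μm/a
Convert to mass loss: 1.672 μm/a × 8.96 g/cm³ = 14.99 g·m⁻²·a⁻¹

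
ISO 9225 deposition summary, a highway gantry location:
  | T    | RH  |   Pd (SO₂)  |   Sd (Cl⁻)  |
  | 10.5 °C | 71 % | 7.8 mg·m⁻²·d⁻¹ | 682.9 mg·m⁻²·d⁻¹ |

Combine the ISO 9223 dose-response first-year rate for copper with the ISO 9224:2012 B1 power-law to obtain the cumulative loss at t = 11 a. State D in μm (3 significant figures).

copper: f(T) = -0.080·(T−10) [T>10 °C] = -0.0400
  SO₂ term: 0.0053·7.8^0.26·exp(0.059·71-0.0400) = 0.5729
  Cl⁻ term: 0.01025·682.9^0.27·exp(0.036·71+0.049·10.5) = 1.287
  sum: 0.5729 + 1.287 → r_corr = 1.86 μm/a
Power-law: D(11) = r_corr · 11^0.667
  D(11) = 1.86 × 11^0.667 = 1.86 × 4.95 = 9.206 μm

D(11) = 9.21 μm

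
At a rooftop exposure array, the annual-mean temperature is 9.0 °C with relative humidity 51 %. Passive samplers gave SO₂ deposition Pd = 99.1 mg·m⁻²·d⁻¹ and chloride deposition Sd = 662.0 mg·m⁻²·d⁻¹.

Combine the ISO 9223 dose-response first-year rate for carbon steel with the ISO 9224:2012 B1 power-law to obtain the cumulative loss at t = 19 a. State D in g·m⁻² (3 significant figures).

carbon steel: f(T) = +0.150·(T−10) [T≤10 °C] = -0.1500
  SO₂ term: 1.77·99.1^0.52·exp(0.02·51-0.1500) = 46.11
  Sd branch = 0.102·Sd^0.62·e^(0.033·RH+0.04·T) = 44.14 μm/a
  sum: 46.11 + 44.14 → r_corr = 90.24 μm/a
Power-law: D(19) = r_corr · 19^0.523
  D(19) = 90.24 × 19^0.523 = 90.24 × 4.664 = 420.9 μm
  Mass loss = 420.9 μm × 7.85 g/cm³ = 3304 g·m⁻²

D(19) = 3.30e+03 g·m⁻²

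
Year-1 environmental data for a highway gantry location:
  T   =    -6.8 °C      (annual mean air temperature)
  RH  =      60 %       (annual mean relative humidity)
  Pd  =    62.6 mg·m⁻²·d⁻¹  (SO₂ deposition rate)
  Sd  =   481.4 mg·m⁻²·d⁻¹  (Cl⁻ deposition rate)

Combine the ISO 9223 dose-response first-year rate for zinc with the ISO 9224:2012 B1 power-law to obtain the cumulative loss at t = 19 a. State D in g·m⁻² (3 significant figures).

D(19) = 93.9 g·m⁻²

zinc: f(T) = +0.038·(T−10) [T≤10 °C] = -0.6384
  SO₂ term: 0.0129·62.6^0.44·exp(0.046·60-0.6384) = 0.6645
  Cl⁻ term: 0.0175·481.4^0.57·exp(0.008·60+0.085·-6.8) = 0.5364
  r_corr = 0.6645 + 0.5364 = 1.201 μm/a
ISO 9224: D(t) = r_corr · t^b with b = 0.813 (zinc, B1)
  D(19) = 1.201 × 19^0.813 = 1.201 × 10.96 = 13.16 μm
  Mass loss = 13.16 μm × 7.14 g/cm³ = 93.94 g·m⁻²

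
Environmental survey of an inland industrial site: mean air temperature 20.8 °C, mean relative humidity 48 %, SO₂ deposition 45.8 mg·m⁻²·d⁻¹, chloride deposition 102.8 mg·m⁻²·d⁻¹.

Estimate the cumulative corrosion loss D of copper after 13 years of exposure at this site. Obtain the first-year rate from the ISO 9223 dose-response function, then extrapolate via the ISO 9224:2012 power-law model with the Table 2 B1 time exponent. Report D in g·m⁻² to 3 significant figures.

D(13) = 32.8 g·m⁻²

copper: temperature factor f = -0.080·(10.8) = -0.8640
  Pd branch = 0.0053·Pd^0.26·e^(0.059·RH+f) = 0.1025 μm/a
  Sd branch = 0.01025·Sd^0.27·e^(0.036·RH+0.049·T) = 0.5585 μm/a
  sum: 0.1025 + 0.5585 → r_corr = 0.6611 μm/a
Long-term exponent b (ISO 9224 Table 2, B1) = 0.667
  D(13) = 0.6611 × 13^0.667 = 0.6611 × 5.534 = 3.658 μm
  Mass loss = 3.658 μm × 8.96 g/cm³ = 32.78 g·m⁻²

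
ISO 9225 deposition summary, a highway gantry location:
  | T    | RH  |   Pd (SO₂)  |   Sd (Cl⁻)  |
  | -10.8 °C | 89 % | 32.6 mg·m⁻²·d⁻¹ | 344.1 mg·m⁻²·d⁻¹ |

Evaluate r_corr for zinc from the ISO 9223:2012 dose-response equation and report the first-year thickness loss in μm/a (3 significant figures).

r_corr = 2.02 μm/a

zinc: f(T) = +0.038·(T−10) [T≤10 °C] = -0.7904
  sulphur-dioxide contribution → 1.626 μm/a
  chloride contribution → 0.3976 μm/a
  ⇒ r_corr(zinc) = 2.024 μm/a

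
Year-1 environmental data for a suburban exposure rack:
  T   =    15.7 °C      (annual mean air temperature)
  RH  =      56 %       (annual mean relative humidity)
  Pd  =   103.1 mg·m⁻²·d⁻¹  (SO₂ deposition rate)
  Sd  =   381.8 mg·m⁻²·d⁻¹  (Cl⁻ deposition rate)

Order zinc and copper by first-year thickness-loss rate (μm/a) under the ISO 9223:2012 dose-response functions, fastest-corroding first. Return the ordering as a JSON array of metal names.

["zinc", "copper"]

zinc: T>10 °C ⇒ hinge -0.071·(15.7−10) = -0.4047
  Pd branch = 0.0129·Pd^0.44·e^(0.046·RH+f) = 0.8698 μm/a
  Cl⁻ term: 0.0175·381.8^0.57·exp(0.008·56+0.085·15.7) = 3.082
  sum: 0.8698 + 3.082 → r_corr = 3.952 μm/a
copper: T>10 °C ⇒ hinge -0.080·(15.7−10) = -0.4560
  SO₂ term: 0.0053·103.1^0.26·exp(0.059·56-0.4560) = 0.3052
  Cl⁻ term: 0.01025·381.8^0.27·exp(0.036·56+0.049·15.7) = 0.8269
  sum: 0.3052 + 0.8269 → r_corr = 1.132 μm/a
Ordering by μm/a: zinc (3.95) > copper (1.13)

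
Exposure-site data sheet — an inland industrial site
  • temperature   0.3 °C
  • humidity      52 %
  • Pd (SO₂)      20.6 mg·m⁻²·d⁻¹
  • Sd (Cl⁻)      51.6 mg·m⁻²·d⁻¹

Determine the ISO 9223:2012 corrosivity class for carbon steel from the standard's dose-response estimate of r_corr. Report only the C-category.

C2

carbon steel: T≤10 °C ⇒ hinge +0.150·(0.3−10) = -1.4550
  SO₂ term: 1.77·20.6^0.52·exp(0.02·52-1.4550) = 5.636
  Sd branch = 0.102·Sd^0.62·e^(0.033·RH+0.04·T) = 6.621 μm/a
  r_corr = 5.636 + 6.621 = 12.26 μm/a
ISO 9223 Table 2 (carbon steel): 1.3 < 12.3 ≤ 25 μm/a ⇒ C2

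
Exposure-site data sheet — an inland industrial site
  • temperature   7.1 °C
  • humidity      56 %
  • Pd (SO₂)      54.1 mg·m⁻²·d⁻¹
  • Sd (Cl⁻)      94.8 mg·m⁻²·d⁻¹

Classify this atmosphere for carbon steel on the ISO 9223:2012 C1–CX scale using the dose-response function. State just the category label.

C3

carbon steel: f(T) = +0.150·(T−10) [T≤10 °C] = -0.4350
  Pd branch = 1.77·Pd^0.52·e^(0.02·RH+f) = 27.97 μm/a
  Cl⁻ term: 0.102·94.8^0.62·exp(0.033·56+0.04·7.1) = 14.46
  sum: 27.97 + 14.46 → r_corr = 42.43 μm/a
Category bounds: 25…50 μm/a bracket r_corr ⇒ C3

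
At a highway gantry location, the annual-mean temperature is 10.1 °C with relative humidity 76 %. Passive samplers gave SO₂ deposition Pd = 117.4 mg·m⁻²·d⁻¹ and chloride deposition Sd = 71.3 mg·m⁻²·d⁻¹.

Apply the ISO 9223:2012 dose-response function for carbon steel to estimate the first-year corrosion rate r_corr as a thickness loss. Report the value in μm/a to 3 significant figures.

r_corr = 122 μm/a

carbon steel: temperature factor f = -0.054·(0.1) = -0.0054
  Pd branch = 1.77·Pd^0.52·e^(0.02·RH+f) = 95.94 μm/a
  Sd branch = 0.102·Sd^0.62·e^(0.033·RH+0.04·T) = 26.44 μm/a
  r_corr = 95.94 + 26.44 = 122.4 μm/a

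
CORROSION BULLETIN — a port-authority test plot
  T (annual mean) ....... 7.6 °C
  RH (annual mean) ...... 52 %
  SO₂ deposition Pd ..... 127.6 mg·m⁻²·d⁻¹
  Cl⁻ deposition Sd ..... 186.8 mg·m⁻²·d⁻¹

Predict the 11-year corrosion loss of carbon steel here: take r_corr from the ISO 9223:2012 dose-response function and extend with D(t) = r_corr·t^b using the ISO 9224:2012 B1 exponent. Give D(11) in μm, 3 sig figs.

D(11) = 221 μm

carbon steel: f(T) = +0.150·(T−10) [T≤10 °C] = -0.3600
  sulphur-dioxide contribution → 43.48 μm/a
  chloride contribution → 19.68 μm/a
  total first-year rate 63.17 μm/a
ISO 9224: D(t) = r_corr · t^b with b = 0.523 (carbon steel, B1)
  D(11) = 63.17 × 11^0.523 = 63.17 × 3.505 = 221.4 μm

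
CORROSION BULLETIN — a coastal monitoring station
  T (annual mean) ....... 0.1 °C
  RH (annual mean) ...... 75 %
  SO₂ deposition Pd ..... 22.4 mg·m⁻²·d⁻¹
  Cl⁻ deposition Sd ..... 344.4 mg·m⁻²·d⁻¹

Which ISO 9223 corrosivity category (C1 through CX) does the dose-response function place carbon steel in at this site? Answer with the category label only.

C4

carbon steel: f(T) = +0.150·(T−10) [T≤10 °C] = -1.4850
  sulphur-dioxide contribution → 9.049 μm/a
  chloride contribution → 45.52 μm/a
  ⇒ r_corr(carbon steel) = 54.57 μm/a
ISO 9223 Table 2 (carbon steel): 50 < 54.6 ≤ 80 μm/a ⇒ C4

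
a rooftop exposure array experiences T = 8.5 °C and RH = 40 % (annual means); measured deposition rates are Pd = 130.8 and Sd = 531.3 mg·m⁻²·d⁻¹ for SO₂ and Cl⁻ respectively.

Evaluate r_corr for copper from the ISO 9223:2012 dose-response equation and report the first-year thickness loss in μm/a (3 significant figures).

r_corr = 0.522 μm/a

copper: T≤10 °C ⇒ hinge +0.126·(8.5−10) = -0.1890
  SO₂ term: 0.0053·130.8^0.26·exp(0.059·40-0.1890) = 0.165
  Cl⁻ term: 0.01025·531.3^0.27·exp(0.036·40+0.049·8.5) = 0.3571
  sum: 0.165 + 0.3571 → r_corr = 0.5221 μm/a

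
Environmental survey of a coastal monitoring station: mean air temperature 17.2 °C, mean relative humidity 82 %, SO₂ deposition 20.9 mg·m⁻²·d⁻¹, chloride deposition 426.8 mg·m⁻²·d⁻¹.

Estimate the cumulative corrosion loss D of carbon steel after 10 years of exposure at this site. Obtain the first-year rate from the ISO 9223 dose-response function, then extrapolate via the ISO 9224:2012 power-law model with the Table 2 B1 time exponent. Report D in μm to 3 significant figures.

D(10) = 533 μm

carbon steel: T>10 °C ⇒ hinge -0.054·(17.2−10) = -0.3888
  sulphur-dioxide contribution → 30.05 μm/a
  chloride contribution → 129.8 μm/a
  ⇒ r_corr(carbon steel) = 159.9 μm/a
ISO 9224: D(t) = r_corr · t^b with b = 0.523 (carbon steel, B1)
  D(10) = 159.9 × 10^0.523 = 159.9 × 3.334 = 533 μm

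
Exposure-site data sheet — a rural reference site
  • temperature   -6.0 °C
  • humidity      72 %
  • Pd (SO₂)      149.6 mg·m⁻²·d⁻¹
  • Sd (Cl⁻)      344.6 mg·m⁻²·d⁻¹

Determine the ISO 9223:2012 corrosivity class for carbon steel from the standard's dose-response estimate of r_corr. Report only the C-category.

C3

carbon steel: temperature factor f = +0.150·(-16.0) = -2.4000
  Pd branch = 1.77·Pd^0.52·e^(0.02·RH+f) = 9.163 μm/a
  Sd branch = 0.102·Sd^0.62·e^(0.033·RH+0.04·T) = 32.31 μm/a
  sum: 9.163 + 32.31 → r_corr = 41.48 μm/a
41.5 μm/a falls in (25, 50] for carbon steel → category C3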